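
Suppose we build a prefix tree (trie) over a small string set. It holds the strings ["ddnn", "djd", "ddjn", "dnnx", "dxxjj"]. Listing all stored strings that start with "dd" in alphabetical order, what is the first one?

ddjn

Filter for "dd…" and sort: "ddjn", "ddnn"
The 1st is ddjn.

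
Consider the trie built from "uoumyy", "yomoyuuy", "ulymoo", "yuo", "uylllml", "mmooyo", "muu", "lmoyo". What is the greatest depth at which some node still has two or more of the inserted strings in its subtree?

Equivalently: take the maximum, over all pairs, of their longest common prefix length.
e.g. "mmooyo" and "muu" share the prefix "m" of length 1; no pair shares a longer one.
Longest shared-prefix length: 1

1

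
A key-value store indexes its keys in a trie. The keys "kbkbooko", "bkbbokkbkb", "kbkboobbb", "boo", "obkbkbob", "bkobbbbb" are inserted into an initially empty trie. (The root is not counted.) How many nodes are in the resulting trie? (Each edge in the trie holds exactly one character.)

For each word, the new-node count is its length minus the longest prefix already in the trie:
  "kbkbooko" → 8 new (k, b, k, b, o, o, k, o)
  "bkbbokkbkb" → 10 new (b, k, b, b, o, k, k, b, k, b)
  "kbkboobbb" → prefix "kbkboo" already present; 3 new (b, b, b)
  "boo" → prefix "b" already present; 2 new (o, o)
  "obkbkbob" → 8 new (o, b, k, b, k, b, o, b)
  "bkobbbbb" → prefix "bk" already present; 6 new (o, b, b, b, b, b)
Total nodes = 8 + 10 + 3 + 2 + 8 + 6 = 37

37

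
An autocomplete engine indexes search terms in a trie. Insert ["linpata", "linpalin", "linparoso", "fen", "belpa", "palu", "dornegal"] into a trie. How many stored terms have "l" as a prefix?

3

Filter for entries beginning with "l":
Matches: "linpalin", "linparoso", "linpata"
Count: 3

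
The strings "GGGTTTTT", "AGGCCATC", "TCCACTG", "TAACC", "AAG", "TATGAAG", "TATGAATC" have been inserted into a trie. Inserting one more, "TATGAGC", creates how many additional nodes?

Walking "TATGAGC" from the root, the first 5 characters ("TATGA") follow existing edges; "G" is the first miss.
So 7 − 5 = 2 new nodes.

2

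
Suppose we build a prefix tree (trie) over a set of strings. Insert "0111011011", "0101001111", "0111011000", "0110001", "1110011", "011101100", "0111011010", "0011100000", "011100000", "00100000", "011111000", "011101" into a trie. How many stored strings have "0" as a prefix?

Filter for entries beginning with "0":
Matches: "00100000", "0011100000", "0101001111", "0110001", "011100000", "011101", "011101100", "0111011000", "0111011010", "0111011011", "011111000"
Count: 11

11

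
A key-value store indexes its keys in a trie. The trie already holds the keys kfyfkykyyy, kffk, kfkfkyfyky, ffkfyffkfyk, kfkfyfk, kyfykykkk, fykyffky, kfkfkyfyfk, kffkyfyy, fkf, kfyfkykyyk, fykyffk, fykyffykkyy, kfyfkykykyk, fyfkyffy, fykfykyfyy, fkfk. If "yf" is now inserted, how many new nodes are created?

2

No existing word starts with "y", so every character of "yf" needs a new node.
2 − 0 = 2 new nodes.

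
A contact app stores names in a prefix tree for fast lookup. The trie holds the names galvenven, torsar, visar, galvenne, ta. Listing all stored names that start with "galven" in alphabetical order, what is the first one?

galvenne

Words with prefix "galven", in lexicographic order: "galvenne", "galvenven"
Position 1: galvenne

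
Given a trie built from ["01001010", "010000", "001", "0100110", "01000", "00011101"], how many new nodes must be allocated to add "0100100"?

"010010" is already a path in the trie; the remaining "0" must be added.
Each of the 1 remaining characters creates one node.

1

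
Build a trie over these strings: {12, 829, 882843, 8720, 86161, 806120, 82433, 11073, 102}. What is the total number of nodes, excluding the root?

31

Trace insertions, counting only characters that open a new branch:
  "12" → 2 new (1, 2)
  "829" → 3 new (8, 2, 9)
  "882843" → prefix "8" already present; 5 new (8, 2, 8, 4, 3)
  "8720" → prefix "8" already present; 3 new (7, 2, 0)
  "86161" → prefix "8" already present; 4 new (6, 1, 6, 1)
  "806120" → prefix "8" already present; 5 new (0, 6, 1, 2, 0)
  "82433" → prefix "82" already present; 3 new (4, 3, 3)
  "11073" → prefix "1" already present; 4 new (1, 0, 7, 3)
  "102" → prefix "1" already present; 2 new (0, 2)
Total nodes = 2 + 3 + 5 + 3 + 4 + 5 + 3 + 4 + 2 = 31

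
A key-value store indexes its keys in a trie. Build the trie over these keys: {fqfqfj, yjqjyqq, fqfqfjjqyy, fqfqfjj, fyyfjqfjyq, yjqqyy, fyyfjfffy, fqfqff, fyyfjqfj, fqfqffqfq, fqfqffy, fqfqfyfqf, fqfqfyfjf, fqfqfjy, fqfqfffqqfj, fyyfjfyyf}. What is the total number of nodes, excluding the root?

53

Count nodes per top-level branch (shared prefixes stored once):
  'f'-branch (fqfqff, fqfqfffqqfj, fqfqffqfq, fqfqffy, fqfqfj, fqfqfjj, fqfqfjjqyy, fqfqfjy, fqfqfyfjf, fqfqfyfqf, fyyfjfffy, fyyfjfyyf, fyyfjqfj, fyyfjqfjyq): 43 nodes
  'y'-branch (yjqjyqq, yjqqyy): 10 nodes
Sum: 53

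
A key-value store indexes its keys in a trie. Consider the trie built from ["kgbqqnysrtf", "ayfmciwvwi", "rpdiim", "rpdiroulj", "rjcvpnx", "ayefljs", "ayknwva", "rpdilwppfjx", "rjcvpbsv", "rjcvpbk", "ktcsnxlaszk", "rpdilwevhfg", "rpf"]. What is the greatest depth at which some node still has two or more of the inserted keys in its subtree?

6

Look for the deepest trie node that still has at least two words in its subtree.
"rjcvpbk" and "rjcvpbsv" agree on "rjcvpb" (6 characters) before diverging; nothing deeper is shared.
Longest shared-prefix length: 6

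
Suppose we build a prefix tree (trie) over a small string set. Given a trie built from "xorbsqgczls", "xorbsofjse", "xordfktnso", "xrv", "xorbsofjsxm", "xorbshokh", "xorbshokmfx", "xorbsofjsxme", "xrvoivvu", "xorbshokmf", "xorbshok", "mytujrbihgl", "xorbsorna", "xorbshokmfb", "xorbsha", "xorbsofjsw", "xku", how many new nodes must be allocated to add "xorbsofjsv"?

Walking "xorbsofjsv" from the root, the first 9 characters ("xorbsofjs") follow existing edges; "v" is the first miss.
Each of the 1 remaining characters creates one node.

1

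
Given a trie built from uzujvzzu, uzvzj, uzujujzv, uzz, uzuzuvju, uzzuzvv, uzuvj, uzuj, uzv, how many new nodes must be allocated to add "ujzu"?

"u" is already a path in the trie; the remaining "jzu" must be added.
So 4 − 1 = 3 new nodes.

3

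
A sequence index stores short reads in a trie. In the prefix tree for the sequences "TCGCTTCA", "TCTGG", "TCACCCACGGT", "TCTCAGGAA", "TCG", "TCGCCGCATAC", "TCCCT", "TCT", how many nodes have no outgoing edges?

A leaf is a node with no children — equivalently, the end of a word that is not a proper prefix of any other stored word.
Those words: "TCACCCACGGT", "TCCCT", "TCGCCGCATAC", "TCGCTTCA", "TCTCAGGAA", "TCTGG"
Leaf count: 6

6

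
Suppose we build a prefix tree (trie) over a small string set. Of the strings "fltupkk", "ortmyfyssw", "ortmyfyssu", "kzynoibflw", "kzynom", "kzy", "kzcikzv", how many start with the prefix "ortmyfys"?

Walk to "ortmyfys"; the words in its subtree are exactly those with that prefix.
Matches: "ortmyfyssu", "ortmyfyssw"
Count: 2

2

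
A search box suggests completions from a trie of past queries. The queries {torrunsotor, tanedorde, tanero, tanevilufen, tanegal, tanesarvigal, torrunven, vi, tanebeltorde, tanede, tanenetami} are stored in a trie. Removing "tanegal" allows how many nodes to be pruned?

3

A node on "tanegal"'s path can go only if nothing else ends at it or branches off below it.
The suffix "gal" (3 nodes) is used only by "tanegal"; the node for "tane" still has the child "d", so pruning stops there.
Nodes removed: 3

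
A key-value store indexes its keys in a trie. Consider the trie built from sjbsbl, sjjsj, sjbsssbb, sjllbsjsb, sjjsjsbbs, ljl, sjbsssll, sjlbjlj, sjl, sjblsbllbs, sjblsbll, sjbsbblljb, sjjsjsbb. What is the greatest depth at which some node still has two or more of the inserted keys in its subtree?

Look for the deepest trie node that still has at least two words in its subtree.
e.g. "sjblsbll" and "sjblsbllbs" share the prefix "sjblsbll" of length 8; no pair shares a longer one.
Longest shared-prefix length: 8

8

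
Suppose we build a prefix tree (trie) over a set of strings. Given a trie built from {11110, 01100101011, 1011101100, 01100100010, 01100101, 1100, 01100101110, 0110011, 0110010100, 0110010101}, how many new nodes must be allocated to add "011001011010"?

3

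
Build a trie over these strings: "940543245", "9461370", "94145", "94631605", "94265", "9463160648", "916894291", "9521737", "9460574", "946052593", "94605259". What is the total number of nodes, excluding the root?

50

For each word, the new-node count is its length minus the longest prefix already in the trie:
  "940543245" → 9 new (9, 4, 0, 5, 4, 3, 2, 4, 5)
  "9461370" → prefix "94" already present; 5 new (6, 1, 3, 7, 0)
  "94145" → prefix "94" already present; 3 new (1, 4, 5)
  "94631605" → prefix "946" already present; 5 new (3, 1, 6, 0, 5)
  "94265" → prefix "94" already present; 3 new (2, 6, 5)
  "9463160648" → prefix "9463160" already present; 3 new (6, 4, 8)
  "916894291" → prefix "9" already present; 8 new (1, 6, 8, 9, 4, 2, 9, 1)
  "9521737" → prefix "9" already present; 6 new (5, 2, 1, 7, 3, 7)
  "9460574" → prefix "946" already present; 4 new (0, 5, 7, 4)
  "946052593" → prefix "94605" already present; 4 new (2, 5, 9, 3)
  "94605259" → prefix "94605259" already present; 0 new (none)
Total nodes = 9 + 5 + 3 + 5 + 3 + 3 + 8 + 6 + 4 + 4 + 0 = 50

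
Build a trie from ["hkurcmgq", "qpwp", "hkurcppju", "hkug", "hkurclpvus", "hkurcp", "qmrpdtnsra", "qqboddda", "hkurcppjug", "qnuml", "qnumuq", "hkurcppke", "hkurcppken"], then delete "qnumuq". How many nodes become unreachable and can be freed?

A node on "qnumuq"'s path can go only if nothing else ends at it or branches off below it.
The suffix "uq" (2 nodes) is used only by "qnumuq"; the node for "qnum" still has the child "l", so pruning stops there.
Nodes removed: 2

2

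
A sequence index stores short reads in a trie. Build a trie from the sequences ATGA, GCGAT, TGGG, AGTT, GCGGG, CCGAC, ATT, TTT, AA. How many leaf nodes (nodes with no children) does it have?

9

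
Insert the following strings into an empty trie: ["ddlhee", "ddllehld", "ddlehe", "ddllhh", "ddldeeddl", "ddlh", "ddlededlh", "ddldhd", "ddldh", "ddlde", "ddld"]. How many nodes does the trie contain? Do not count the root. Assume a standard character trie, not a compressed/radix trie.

Trie structure (* marks end of a word):
(root)
└─ d
   └─ d
      └─ l
         ├─ d *
         │  ├─ e *
         │  │  └─ e
         │  │     └─ d
         │  │        └─ d
         │  │           └─ l *
         │  └─ h *
         │     └─ d *
         ├─ e
         │  ├─ d
         │  │  └─ e
         │  │     └─ d
         │  │        └─ l
         │  │           └─ h *
         │  └─ h
         │     └─ e *
         ├─ h *
         │  └─ e
         │     └─ e *
         └─ l
            ├─ e
            │  └─ h
            │     └─ l
            │        └─ d *
            └─ h
               └─ h *
Counting every labelled node above: 29.

29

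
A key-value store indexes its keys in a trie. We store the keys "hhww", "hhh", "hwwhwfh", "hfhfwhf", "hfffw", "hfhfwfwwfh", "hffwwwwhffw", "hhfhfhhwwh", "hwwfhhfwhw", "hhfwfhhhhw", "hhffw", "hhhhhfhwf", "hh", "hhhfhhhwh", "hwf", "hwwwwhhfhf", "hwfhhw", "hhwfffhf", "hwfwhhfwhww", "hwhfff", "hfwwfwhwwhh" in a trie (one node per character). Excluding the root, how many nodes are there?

For each word, the new-node count is its length minus the longest prefix already in the trie:
  "hhww" → 4 new (h, h, w, w)
  "hhh" → prefix "hh" already present; 1 new (h)
  "hwwhwfh" → prefix "h" already present; 6 new (w, w, h, w, f, h)
  "hfhfwhf" → prefix "h" already present; 6 new (f, h, f, w, h, f)
  "hfffw" → prefix "hf" already present; 3 new (f, f, w)
  "hfhfwfwwfh" → prefix "hfhfw" already present; 5 new (f, w, w, f, h)
  "hffwwwwhffw" → prefix "hff" already present; 8 new (w, w, w, w, h, f, f, w)
  "hhfhfhhwwh" → prefix "hh" already present; 8 new (f, h, f, h, h, w, w, h)
  "hwwfhhfwhw" → prefix "hww" already present; 7 new (f, h, h, f, w, h, w)
  "hhfwfhhhhw" → prefix "hhf" already present; 7 new (w, f, h, h, h, h, w)
  "hhffw" → prefix "hhf" already present; 2 new (f, w)
  "hhhhhfhwf" → prefix "hhh" already present; 6 new (h, h, f, h, w, f)
  "hh" → prefix "hh" already present; 0 new (none)
  "hhhfhhhwh" → prefix "hhh" already present; 6 new (f, h, h, h, w, h)
  "hwf" → prefix "hw" already present; 1 new (f)
  "hwwwwhhfhf" → prefix "hww" already present; 7 new (w, w, h, h, f, h, f)
  "hwfhhw" → prefix "hwf" already present; 3 new (h, h, w)
  "hhwfffhf" → prefix "hhw" already present; 5 new (f, f, f, h, f)
  "hwfwhhfwhww" → prefix "hwf" already present; 8 new (w, h, h, f, w, h, w, w)
  "hwhfff" → prefix "hw" already present; 4 new (h, f, f, f)
  "hfwwfwhwwhh" → prefix "hf" already present; 9 new (w, w, f, w, h, w, w, h, h)
Total nodes = 4 + 1 + 6 + 6 + 3 + 5 + 8 + 8 + 7 + 7 + 2 + 6 + 0 + 6 + 1 + 7 + 3 + 5 + 8 + 4 + 9 = 106

106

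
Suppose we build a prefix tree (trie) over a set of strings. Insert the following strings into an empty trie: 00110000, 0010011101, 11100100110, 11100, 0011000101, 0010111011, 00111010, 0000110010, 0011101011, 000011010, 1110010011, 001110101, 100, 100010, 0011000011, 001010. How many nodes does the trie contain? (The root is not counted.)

59

For each word, the new-node count is its length minus the longest prefix already in the trie:
  "00110000" → 8 new (0, 0, 1, 1, 0, 0, 0, 0)
  "0010011101" → prefix "001" already present; 7 new (0, 0, 1, 1, 1, 0, 1)
  "11100100110" → 11 new (1, 1, 1, 0, 0, 1, 0, 0, 1, 1, 0)
  "11100" → prefix "11100" already present; 0 new (none)
  "0011000101" → prefix "0011000" already present; 3 new (1, 0, 1)
  "0010111011" → prefix "0010" already present; 6 new (1, 1, 1, 0, 1, 1)
  "00111010" → prefix "0011" already present; 4 new (1, 0, 1, 0)
  "0000110010" → prefix "00" already present; 8 new (0, 0, 1, 1, 0, 0, 1, 0)
  "0011101011" → prefix "00111010" already present; 2 new (1, 1)
  "000011010" → prefix "0000110" already present; 2 new (1, 0)
  "1110010011" → prefix "1110010011" already present; 0 new (none)
  "001110101" → prefix "001110101" already present; 0 new (none)
  "100" → prefix "1" already present; 2 new (0, 0)
  "100010" → prefix "100" already present; 3 new (0, 1, 0)
  "0011000011" → prefix "00110000" already present; 2 new (1, 1)
  "001010" → prefix "00101" already present; 1 new (0)
Total nodes = 8 + 7 + 11 + 0 + 3 + 6 + 4 + 8 + 2 + 2 + 0 + 0 + 2 + 3 + 2 + 1 = 59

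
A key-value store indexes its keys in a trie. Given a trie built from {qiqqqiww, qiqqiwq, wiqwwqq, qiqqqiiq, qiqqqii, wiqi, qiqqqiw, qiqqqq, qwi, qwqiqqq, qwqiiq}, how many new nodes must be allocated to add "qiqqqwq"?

2

"qiqqq" is already a path in the trie; the remaining "wq" must be added.
Each of the 2 remaining characters creates one node.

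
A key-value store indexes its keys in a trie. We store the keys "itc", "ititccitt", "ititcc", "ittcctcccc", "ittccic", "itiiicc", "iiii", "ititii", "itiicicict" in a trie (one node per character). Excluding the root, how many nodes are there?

35

For each word, the new-node count is its length minus the longest prefix already in the trie:
  "itc" → 3 new (i, t, c)
  "ititccitt" → prefix "it" already present; 7 new (i, t, c, c, i, t, t)
  "ititcc" → prefix "ititcc" already present; 0 new (none)
  "ittcctcccc" → prefix "it" already present; 8 new (t, c, c, t, c, c, c, c)
  "ittccic" → prefix "ittcc" already present; 2 new (i, c)
  "itiiicc" → prefix "iti" already present; 4 new (i, i, c, c)
  "iiii" → prefix "i" already present; 3 new (i, i, i)
  "ititii" → prefix "itit" already present; 2 new (i, i)
  "itiicicict" → prefix "itii" already present; 6 new (c, i, c, i, c, t)
Total nodes = 3 + 7 + 0 + 8 + 2 + 4 + 3 + 2 + 6 = 35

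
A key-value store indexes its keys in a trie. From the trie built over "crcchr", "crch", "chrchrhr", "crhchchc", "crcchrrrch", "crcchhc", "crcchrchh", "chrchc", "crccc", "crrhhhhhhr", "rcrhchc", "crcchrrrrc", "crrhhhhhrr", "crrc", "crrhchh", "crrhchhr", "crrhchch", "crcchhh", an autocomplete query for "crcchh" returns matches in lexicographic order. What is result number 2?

Words with prefix "crcchh", in lexicographic order: "crcchhc", "crcchhh"
Position 2: crcchhh

crcchhh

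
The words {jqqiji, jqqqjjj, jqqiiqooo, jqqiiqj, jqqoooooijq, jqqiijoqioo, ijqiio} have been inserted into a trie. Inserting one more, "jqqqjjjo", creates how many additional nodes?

1

The longest prefix of "jqqqjjjo" already in the trie is "jqqqjjj" (length 7).
New nodes needed: |"jqqqjjjo"| − 7 = 8 − 7 = 1.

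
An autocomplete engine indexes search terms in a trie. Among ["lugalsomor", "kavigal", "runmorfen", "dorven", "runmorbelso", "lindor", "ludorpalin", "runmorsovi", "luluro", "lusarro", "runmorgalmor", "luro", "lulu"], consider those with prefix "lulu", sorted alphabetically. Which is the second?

luluro

Filter for "lulu…" and sort: "lulu", "luluro"
Position 2: luluro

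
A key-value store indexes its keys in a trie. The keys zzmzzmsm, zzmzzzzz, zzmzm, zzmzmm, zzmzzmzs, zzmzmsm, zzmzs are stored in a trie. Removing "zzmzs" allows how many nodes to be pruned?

Walk "zzmzs" from the leaf back toward the root, removing each node that no remaining word uses.
The suffix "s" (1 node) is used only by "zzmzs"; the node for "zzmz" still has the child "z", so pruning stops there.
Nodes removed: 1

1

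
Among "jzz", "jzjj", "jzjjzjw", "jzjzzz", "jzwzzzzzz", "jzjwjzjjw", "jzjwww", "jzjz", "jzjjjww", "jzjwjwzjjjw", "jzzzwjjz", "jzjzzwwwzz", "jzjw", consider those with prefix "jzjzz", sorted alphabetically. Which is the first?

jzjzzwwwzz

DFS of the "jzjzz" subtree visits, in order: "jzjzzwwwzz", "jzjzzz"
Position 1: jzjzzwwwzz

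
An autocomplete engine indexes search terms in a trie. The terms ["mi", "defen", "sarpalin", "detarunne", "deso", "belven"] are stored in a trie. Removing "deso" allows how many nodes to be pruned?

Walk "deso" from the leaf back toward the root, removing each node that no remaining word uses.
The suffix "so" (2 nodes) is used only by "deso"; the node for "de" still has the child "f", so pruning stops there.
Nodes removed: 2

2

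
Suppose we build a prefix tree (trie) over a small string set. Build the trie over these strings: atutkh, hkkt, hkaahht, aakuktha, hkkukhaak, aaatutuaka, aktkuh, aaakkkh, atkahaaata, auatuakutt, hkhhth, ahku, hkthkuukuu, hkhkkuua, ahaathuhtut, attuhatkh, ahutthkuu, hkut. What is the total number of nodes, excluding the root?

Trace insertions, counting only characters that open a new branch:
  "atutkh" → 6 new (a, t, u, t, k, h)
  "hkkt" → 4 new (h, k, k, t)
  "hkaahht" → prefix "hk" already present; 5 new (a, a, h, h, t)
  "aakuktha" → prefix "a" already present; 7 new (a, k, u, k, t, h, a)
  "hkkukhaak" → prefix "hkk" already present; 6 new (u, k, h, a, a, k)
  "aaatutuaka" → prefix "aa" already present; 8 new (a, t, u, t, u, a, k, a)
  "aktkuh" → prefix "a" already present; 5 new (k, t, k, u, h)
  "aaakkkh" → prefix "aaa" already present; 4 new (k, k, k, h)
  "atkahaaata" → prefix "at" already present; 8 new (k, a, h, a, a, a, t, a)
  "auatuakutt" → prefix "a" already present; 9 new (u, a, t, u, a, k, u, t, t)
  "hkhhth" → prefix "hk" already present; 4 new (h, h, t, h)
  "ahku" → prefix "a" already present; 3 new (h, k, u)
  "hkthkuukuu" → prefix "hk" already present; 8 new (t, h, k, u, u, k, u, u)
  "hkhkkuua" → prefix "hkh" already present; 5 new (k, k, u, u, a)
  "ahaathuhtut" → prefix "ah" already present; 9 new (a, a, t, h, u, h, t, u, t)
  "attuhatkh" → prefix "at" already present; 7 new (t, u, h, a, t, k, h)
  "ahutthkuu" → prefix "ah" already present; 7 new (u, t, t, h, k, u, u)
  "hkut" → prefix "hk" already present; 2 new (u, t)
Total nodes = 6 + 4 + 5 + 7 + 6 + 8 + 5 + 4 + 8 + 9 + 4 + 3 + 8 + 5 + 9 + 7 + 7 + 2 = 107

107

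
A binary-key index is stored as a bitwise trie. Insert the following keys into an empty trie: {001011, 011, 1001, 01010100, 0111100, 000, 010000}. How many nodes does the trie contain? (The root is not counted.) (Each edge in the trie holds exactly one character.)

For each word, the new-node count is its length minus the longest prefix already in the trie:
  "001011" → 6 new (0, 0, 1, 0, 1, 1)
  "011" → prefix "0" already present; 2 new (1, 1)
  "1001" → 4 new (1, 0, 0, 1)
  "01010100" → prefix "01" already present; 6 new (0, 1, 0, 1, 0, 0)
  "0111100" → prefix "011" already present; 4 new (1, 1, 0, 0)
  "000" → prefix "00" already present; 1 new (0)
  "010000" → prefix "010" already present; 3 new (0, 0, 0)
Total nodes = 6 + 2 + 4 + 6 + 4 + 1 + 3 = 26

26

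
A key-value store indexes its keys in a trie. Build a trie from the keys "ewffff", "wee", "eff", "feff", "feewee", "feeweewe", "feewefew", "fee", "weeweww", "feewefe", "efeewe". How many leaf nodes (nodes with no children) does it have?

7

A leaf is a node with no children — equivalently, the end of a word that is not a proper prefix of any other stored word.
Those words: "efeewe", "eff", "ewffff", "feeweewe", "feewefew", "feff", "weeweww"
Leaf count: 7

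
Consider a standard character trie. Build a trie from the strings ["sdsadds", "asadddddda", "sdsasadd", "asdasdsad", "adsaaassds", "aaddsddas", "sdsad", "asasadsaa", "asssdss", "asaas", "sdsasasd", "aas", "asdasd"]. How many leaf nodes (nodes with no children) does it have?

Leaves are exactly the stored words that no other stored word extends.
Those words: "aaddsddas", "aas", "adsaaassds", "asaas", "asadddddda", "asasadsaa", "asdasdsad", "asssdss", "sdsadds", "sdsasadd", "sdsasasd"
Leaf count: 11

11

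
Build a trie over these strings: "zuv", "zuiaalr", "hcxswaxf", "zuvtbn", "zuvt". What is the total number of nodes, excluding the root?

Trie structure (* marks end of a word):
(root)
├─ h
│  └─ c
│     └─ x
│        └─ s
│           └─ w
│              └─ a
│                 └─ x
│                    └─ f *
└─ z
   └─ u
      ├─ i
      │  └─ a
      │     └─ a
      │        └─ l
      │           └─ r *
      └─ v *
         └─ t *
            └─ b
               └─ n *
Counting every labelled node above: 19.

19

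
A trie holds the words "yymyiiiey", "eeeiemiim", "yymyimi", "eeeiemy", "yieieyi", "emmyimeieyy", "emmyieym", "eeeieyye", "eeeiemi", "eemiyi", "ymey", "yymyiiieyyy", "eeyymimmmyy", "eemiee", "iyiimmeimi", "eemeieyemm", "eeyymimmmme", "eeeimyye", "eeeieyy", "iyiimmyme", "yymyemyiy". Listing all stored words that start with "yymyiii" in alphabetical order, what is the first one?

Filter for "yymyiii…" and sort: "yymyiiiey", "yymyiiieyyy"
Position 1: yymyiiiey

yymyiiiey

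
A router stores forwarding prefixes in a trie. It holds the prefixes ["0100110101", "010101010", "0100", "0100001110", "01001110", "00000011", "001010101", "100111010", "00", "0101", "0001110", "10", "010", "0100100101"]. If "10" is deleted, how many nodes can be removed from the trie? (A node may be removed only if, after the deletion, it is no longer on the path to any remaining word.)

0

A node on "10"'s path can go only if nothing else ends at it or branches off below it.
Every node on "10" is still needed (e.g. by "100111010"), so nothing is freed.
Nodes removed: 0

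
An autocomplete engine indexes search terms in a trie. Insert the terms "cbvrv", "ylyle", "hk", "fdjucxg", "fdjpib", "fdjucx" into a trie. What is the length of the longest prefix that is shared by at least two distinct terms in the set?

6

The deepest shared node is where two words last agree before diverging.
e.g. "fdjucx" and "fdjucxg" share the prefix "fdjucx" of length 6; no pair shares a longer one.
Longest shared-prefix length: 6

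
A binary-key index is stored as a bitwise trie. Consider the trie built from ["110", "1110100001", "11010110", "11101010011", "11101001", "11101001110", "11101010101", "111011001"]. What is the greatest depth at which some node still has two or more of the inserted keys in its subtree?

8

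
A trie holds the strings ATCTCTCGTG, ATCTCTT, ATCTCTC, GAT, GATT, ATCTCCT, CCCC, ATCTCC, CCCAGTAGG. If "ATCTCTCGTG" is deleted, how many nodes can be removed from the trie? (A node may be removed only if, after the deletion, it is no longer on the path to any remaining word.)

After clearing the end-marker at "ATCTCTCGTG", prune upward until reaching a node still needed by another word.
The suffix "GTG" (3 nodes) is used only by "ATCTCTCGTG"; "ATCTCTC" is itself a stored word, so pruning stops there.
Nodes removed: 3

3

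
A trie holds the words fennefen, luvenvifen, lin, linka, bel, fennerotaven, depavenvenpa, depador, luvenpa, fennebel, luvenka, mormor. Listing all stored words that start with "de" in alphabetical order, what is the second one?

Words with prefix "de", in lexicographic order: "depador", "depavenvenpa"
Position 2: depavenvenpa

depavenvenpa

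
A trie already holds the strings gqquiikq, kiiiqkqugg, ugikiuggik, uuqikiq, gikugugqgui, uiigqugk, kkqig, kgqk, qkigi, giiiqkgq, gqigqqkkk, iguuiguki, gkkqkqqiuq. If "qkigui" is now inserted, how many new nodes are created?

"qkig" is already a path in the trie; the remaining "ui" must be added.
New nodes needed: |"qkigui"| − 4 = 6 − 4 = 2.

2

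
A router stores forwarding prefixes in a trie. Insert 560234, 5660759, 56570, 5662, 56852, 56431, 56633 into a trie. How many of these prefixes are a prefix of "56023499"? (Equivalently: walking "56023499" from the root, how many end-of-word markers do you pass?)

Walk "56023499" from the root; an end-of-word marker is hit whenever a stored word is a prefix of "56023499".
Prefixes of the query that are stored words: "560234"
Count: 1

1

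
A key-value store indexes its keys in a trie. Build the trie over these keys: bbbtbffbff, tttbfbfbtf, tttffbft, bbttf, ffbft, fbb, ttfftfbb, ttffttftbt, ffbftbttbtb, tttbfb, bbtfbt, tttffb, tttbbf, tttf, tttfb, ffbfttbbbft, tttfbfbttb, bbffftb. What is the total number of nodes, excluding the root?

74

Insert word by word; a character creates a node only if that edge doesn't already exist:
  "bbbtbffbff" → 10 new (b, b, b, t, b, f, f, b, f, f)
  "tttbfbfbtf" → 10 new (t, t, t, b, f, b, f, b, t, f)
  "tttffbft" → prefix "ttt" already present; 5 new (f, f, b, f, t)
  "bbttf" → prefix "bb" already present; 3 new (t, t, f)
  "ffbft" → 5 new (f, f, b, f, t)
  "fbb" → prefix "f" already present; 2 new (b, b)
  "ttfftfbb" → prefix "tt" already present; 6 new (f, f, t, f, b, b)
  "ttffttftbt" → prefix "ttfft" already present; 5 new (t, f, t, b, t)
  "ffbftbttbtb" → prefix "ffbft" already present; 6 new (b, t, t, b, t, b)
  "tttbfb" → prefix "tttbfb" already present; 0 new (none)
  "bbtfbt" → prefix "bbt" already present; 3 new (f, b, t)
  "tttffb" → prefix "tttffb" already present; 0 new (none)
  "tttbbf" → prefix "tttb" already present; 2 new (b, f)
  "tttf" → prefix "tttf" already present; 0 new (none)
  "tttfb" → prefix "tttf" already present; 1 new (b)
  "ffbfttbbbft" → prefix "ffbft" already present; 6 new (t, b, b, b, f, t)
  "tttfbfbttb" → prefix "tttfb" already present; 5 new (f, b, t, t, b)
  "bbffftb" → prefix "bb" already present; 5 new (f, f, f, t, b)
Total nodes = 10 + 10 + 5 + 3 + 5 + 2 + 6 + 5 + 6 + 0 + 3 + 0 + 2 + 0 + 1 + 6 + 5 + 5 = 74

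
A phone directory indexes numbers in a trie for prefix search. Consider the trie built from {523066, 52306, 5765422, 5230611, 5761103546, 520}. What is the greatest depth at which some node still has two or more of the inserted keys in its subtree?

5

The deepest shared node is where two words last agree before diverging.
e.g. "52306" and "5230611" share the prefix "52306" of length 5; no pair shares a longer one.
Longest shared-prefix length: 5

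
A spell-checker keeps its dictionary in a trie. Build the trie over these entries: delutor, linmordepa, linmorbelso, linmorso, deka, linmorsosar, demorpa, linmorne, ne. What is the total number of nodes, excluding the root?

38

For each word, the new-node count is its length minus the longest prefix already in the trie:
  "delutor" → 7 new (d, e, l, u, t, o, r)
  "linmordepa" → 10 new (l, i, n, m, o, r, d, e, p, a)
  "linmorbelso" → prefix "linmor" already present; 5 new (b, e, l, s, o)
  "linmorso" → prefix "linmor" already present; 2 new (s, o)
  "deka" → prefix "de" already present; 2 new (k, a)
  "linmorsosar" → prefix "linmorso" already present; 3 new (s, a, r)
  "demorpa" → prefix "de" already present; 5 new (m, o, r, p, a)
  "linmorne" → prefix "linmor" already present; 2 new (n, e)
  "ne" → 2 new (n, e)
Total nodes = 7 + 10 + 5 + 2 + 2 + 3 + 5 + 2 + 2 = 38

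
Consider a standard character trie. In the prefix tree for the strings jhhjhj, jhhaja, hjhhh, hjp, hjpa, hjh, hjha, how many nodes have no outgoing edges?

5

Leaves are exactly the stored words that no other stored word extends.
Those words: "hjha", "hjhhh", "hjpa", "jhhaja", "jhhjhj"
Leaf count: 5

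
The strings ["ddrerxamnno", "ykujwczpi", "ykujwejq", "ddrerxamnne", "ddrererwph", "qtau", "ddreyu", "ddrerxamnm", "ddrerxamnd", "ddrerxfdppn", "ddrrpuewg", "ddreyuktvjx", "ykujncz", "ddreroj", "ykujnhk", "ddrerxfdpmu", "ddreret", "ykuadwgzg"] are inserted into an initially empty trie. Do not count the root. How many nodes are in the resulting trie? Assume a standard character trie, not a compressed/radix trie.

Insert word by word; a character creates a node only if that edge doesn't already exist:
  "ddrerxamnno" → 11 new (d, d, r, e, r, x, a, m, n, n, o)
  "ykujwczpi" → 9 new (y, k, u, j, w, c, z, p, i)
  "ykujwejq" → prefix "ykujw" already present; 3 new (e, j, q)
  "ddrerxamnne" → prefix "ddrerxamnn" already present; 1 new (e)
  "ddrererwph" → prefix "ddrer" already present; 5 new (e, r, w, p, h)
  "qtau" → 4 new (q, t, a, u)
  "ddreyu" → prefix "ddre" already present; 2 new (y, u)
  "ddrerxamnm" → prefix "ddrerxamn" already present; 1 new (m)
  "ddrerxamnd" → prefix "ddrerxamn" already present; 1 new (d)
  "ddrerxfdppn" → prefix "ddrerx" already present; 5 new (f, d, p, p, n)
  "ddrrpuewg" → prefix "ddr" already present; 6 new (r, p, u, e, w, g)
  "ddreyuktvjx" → prefix "ddreyu" already present; 5 new (k, t, v, j, x)
  "ykujncz" → prefix "ykuj" already present; 3 new (n, c, z)
  "ddreroj" → prefix "ddrer" already present; 2 new (o, j)
  "ykujnhk" → prefix "ykujn" already present; 2 new (h, k)
  "ddrerxfdpmu" → prefix "ddrerxfdp" already present; 2 new (m, u)
  "ddreret" → prefix "ddrere" already present; 1 new (t)
  "ykuadwgzg" → prefix "yku" already present; 6 new (a, d, w, g, z, g)
Total nodes = 11 + 9 + 3 + 1 + 5 + 4 + 2 + 1 + 1 + 5 + 6 + 5 + 3 + 2 + 2 + 2 + 1 + 6 = 69

69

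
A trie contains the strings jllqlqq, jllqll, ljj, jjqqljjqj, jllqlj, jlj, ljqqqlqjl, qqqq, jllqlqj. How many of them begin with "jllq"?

4

Traverse to the node for "jllq", then collect every word in that subtree.
Matches: "jllqlj", "jllqll", "jllqlqj", "jllqlqq"
Count: 4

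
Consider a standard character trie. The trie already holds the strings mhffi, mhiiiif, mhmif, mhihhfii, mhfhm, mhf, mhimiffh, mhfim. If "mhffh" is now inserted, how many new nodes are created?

Walking "mhffh" from the root, the first 4 characters ("mhff") follow existing edges; "h" is the first miss.
Each of the 1 remaining characters creates one node.

1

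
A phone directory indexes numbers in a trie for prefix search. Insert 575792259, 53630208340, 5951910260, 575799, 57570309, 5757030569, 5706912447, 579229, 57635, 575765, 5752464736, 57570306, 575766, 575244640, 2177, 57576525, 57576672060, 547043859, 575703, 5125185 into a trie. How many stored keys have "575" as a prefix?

Filter for entries beginning with "575":
Words under "575": 575244640, 5752464736, 575703, 5757030569, 57570306, 57570309, 575765, 57576525, 575766, 57576672060, 575792259, 575799
Count: 12

12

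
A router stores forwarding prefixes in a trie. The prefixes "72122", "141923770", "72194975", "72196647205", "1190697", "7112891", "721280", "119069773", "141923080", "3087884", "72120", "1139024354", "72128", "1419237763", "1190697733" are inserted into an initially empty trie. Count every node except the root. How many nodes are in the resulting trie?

64

Trace insertions, counting only characters that open a new branch:
  "72122" → 5 new (7, 2, 1, 2, 2)
  "141923770" → 9 new (1, 4, 1, 9, 2, 3, 7, 7, 0)
  "72194975" → prefix "721" already present; 5 new (9, 4, 9, 7, 5)
  "72196647205" → prefix "7219" already present; 7 new (6, 6, 4, 7, 2, 0, 5)
  "1190697" → prefix "1" already present; 6 new (1, 9, 0, 6, 9, 7)
  "7112891" → prefix "7" already present; 6 new (1, 1, 2, 8, 9, 1)
  "721280" → prefix "7212" already present; 2 new (8, 0)
  "119069773" → prefix "1190697" already present; 2 new (7, 3)
  "141923080" → prefix "141923" already present; 3 new (0, 8, 0)
  "3087884" → 7 new (3, 0, 8, 7, 8, 8, 4)
  "72120" → prefix "7212" already present; 1 new (0)
  "1139024354" → prefix "11" already present; 8 new (3, 9, 0, 2, 4, 3, 5, 4)
  "72128" → prefix "72128" already present; 0 new (none)
  "1419237763" → prefix "14192377" already present; 2 new (6, 3)
  "1190697733" → prefix "119069773" already present; 1 new (3)
Total nodes = 5 + 9 + 5 + 7 + 6 + 6 + 2 + 2 + 3 + 7 + 1 + 8 + 0 + 2 + 1 = 64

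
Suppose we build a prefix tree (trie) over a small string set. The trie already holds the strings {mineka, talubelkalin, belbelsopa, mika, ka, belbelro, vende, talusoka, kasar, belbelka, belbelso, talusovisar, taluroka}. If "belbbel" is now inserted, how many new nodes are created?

The longest prefix of "belbbel" already in the trie is "belb" (length 4).
New nodes needed: |"belbbel"| − 4 = 7 − 4 = 3.

3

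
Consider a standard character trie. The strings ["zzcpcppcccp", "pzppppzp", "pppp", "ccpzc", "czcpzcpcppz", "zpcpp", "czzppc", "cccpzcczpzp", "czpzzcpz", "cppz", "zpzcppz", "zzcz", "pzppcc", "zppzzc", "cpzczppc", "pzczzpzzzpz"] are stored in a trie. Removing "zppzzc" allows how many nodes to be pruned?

4

A node on "zppzzc"'s path can go only if nothing else ends at it or branches off below it.
The suffix "pzzc" (4 nodes) is used only by "zppzzc"; the node for "zp" still has the child "c", so pruning stops there.
Nodes removed: 4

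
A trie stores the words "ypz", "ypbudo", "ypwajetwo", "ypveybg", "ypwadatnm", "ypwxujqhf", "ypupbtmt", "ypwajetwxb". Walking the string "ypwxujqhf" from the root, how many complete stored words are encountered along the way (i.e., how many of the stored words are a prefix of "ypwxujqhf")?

Traverse "ypwxujqhf" character by character; count nodes along the way that are marked as word ends.
Prefixes of the query that are stored words: "ypwxujqhf"
Count: 1

1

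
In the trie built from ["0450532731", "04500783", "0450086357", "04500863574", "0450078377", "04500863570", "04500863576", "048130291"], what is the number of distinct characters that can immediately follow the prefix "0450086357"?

The children of the "0450086357" node are the distinct next characters among strings starting with "0450086357".
Distinct next characters after "0450086357": 0, 4, 6.
That node has 3 child edges.

3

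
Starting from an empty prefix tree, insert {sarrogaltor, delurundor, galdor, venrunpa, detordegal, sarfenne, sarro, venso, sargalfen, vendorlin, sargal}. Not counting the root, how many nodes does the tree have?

62

For each word, the new-node count is its length minus the longest prefix already in the trie:
  "sarrogaltor" → 11 new (s, a, r, r, o, g, a, l, t, o, r)
  "delurundor" → 10 new (d, e, l, u, r, u, n, d, o, r)
  "galdor" → 6 new (g, a, l, d, o, r)
  "venrunpa" → 8 new (v, e, n, r, u, n, p, a)
  "detordegal" → prefix "de" already present; 8 new (t, o, r, d, e, g, a, l)
  "sarfenne" → prefix "sar" already present; 5 new (f, e, n, n, e)
  "sarro" → prefix "sarro" already present; 0 new (none)
  "venso" → prefix "ven" already present; 2 new (s, o)
  "sargalfen" → prefix "sar" already present; 6 new (g, a, l, f, e, n)
  "vendorlin" → prefix "ven" already present; 6 new (d, o, r, l, i, n)
  "sargal" → prefix "sargal" already present; 0 new (none)
Total nodes = 11 + 10 + 6 + 8 + 8 + 5 + 0 + 2 + 6 + 6 + 0 = 62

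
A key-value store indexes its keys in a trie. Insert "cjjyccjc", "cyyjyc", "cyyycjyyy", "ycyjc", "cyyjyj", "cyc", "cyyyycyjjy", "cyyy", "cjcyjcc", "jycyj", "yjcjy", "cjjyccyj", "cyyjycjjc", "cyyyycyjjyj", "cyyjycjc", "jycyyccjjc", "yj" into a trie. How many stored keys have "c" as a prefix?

12

Traverse to the node for "c", then collect every word in that subtree.
Matches: "cjcyjcc", "cjjyccjc", "cjjyccyj", "cyc", "cyyjyc", "cyyjycjc", "cyyjycjjc", "cyyjyj", "cyyy", "cyyycjyyy", "cyyyycyjjy", "cyyyycyjjyj"
Count: 12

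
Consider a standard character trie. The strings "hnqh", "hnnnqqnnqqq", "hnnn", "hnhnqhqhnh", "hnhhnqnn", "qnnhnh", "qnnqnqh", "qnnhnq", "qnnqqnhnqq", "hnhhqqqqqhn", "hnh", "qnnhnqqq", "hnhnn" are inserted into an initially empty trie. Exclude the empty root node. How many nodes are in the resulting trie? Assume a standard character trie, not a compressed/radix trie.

Trace insertions, counting only characters that open a new branch:
  "hnqh" → 4 new (h, n, q, h)
  "hnnnqqnnqqq" → prefix "hn" already present; 9 new (n, n, q, q, n, n, q, q, q)
  "hnnn" → prefix "hnnn" already present; 0 new (none)
  "hnhnqhqhnh" → prefix "hn" already present; 8 new (h, n, q, h, q, h, n, h)
  "hnhhnqnn" → prefix "hnh" already present; 5 new (h, n, q, n, n)
  "qnnhnh" → 6 new (q, n, n, h, n, h)
  "qnnqnqh" → prefix "qnn" already present; 4 new (q, n, q, h)
  "qnnhnq" → prefix "qnnhn" already present; 1 new (q)
  "qnnqqnhnqq" → prefix "qnnq" already present; 6 new (q, n, h, n, q, q)
  "hnhhqqqqqhn" → prefix "hnhh" already present; 7 new (q, q, q, q, q, h, n)
  "hnh" → prefix "hnh" already present; 0 new (none)
  "qnnhnqqq" → prefix "qnnhnq" already present; 2 new (q, q)
  "hnhnn" → prefix "hnhn" already present; 1 new (n)
Total nodes = 4 + 9 + 0 + 8 + 5 + 6 + 4 + 1 + 6 + 7 + 0 + 2 + 1 = 53

53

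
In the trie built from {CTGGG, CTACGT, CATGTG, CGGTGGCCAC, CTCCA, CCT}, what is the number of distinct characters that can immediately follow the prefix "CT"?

The children of the "CT" node are the distinct next characters among strings starting with "CT".
Distinct next characters after "CT": A, C, G.
That node has 3 child edges.

3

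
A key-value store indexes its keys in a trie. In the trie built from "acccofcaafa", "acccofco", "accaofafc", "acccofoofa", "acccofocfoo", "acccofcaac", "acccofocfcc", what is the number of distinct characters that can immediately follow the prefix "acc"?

The children of the "acc" node are the distinct next characters among strings starting with "acc".
Distinct next characters after "acc": a, c.
That node has 2 child edges.

2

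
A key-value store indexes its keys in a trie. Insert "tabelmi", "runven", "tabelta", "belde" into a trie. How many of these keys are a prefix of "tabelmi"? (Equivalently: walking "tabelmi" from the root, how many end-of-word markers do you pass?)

Traverse "tabelmi" character by character; count nodes along the way that are marked as word ends.
Prefixes of the query that are stored words: "tabelmi"
Count: 1

1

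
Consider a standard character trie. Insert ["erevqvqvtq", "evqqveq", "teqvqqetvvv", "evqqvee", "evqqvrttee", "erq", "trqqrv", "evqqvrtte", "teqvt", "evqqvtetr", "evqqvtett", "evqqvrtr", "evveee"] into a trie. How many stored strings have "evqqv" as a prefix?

7

Filter for entries beginning with "evqqv":
Matches: "evqqvee", "evqqveq", "evqqvrtr", "evqqvrtte", "evqqvrttee", "evqqvtetr", "evqqvtett"
Count: 7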